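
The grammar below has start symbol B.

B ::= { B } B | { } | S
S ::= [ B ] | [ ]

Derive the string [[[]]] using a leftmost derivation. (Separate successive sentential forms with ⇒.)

B ⇒ S ⇒ [B] ⇒ [S] ⇒ [[B]] ⇒ [[S]] ⇒ [[[]]]

B ⇒ S   [B ::= S]
S ⇒ [B]   [S ::= [ B ]]
[B] ⇒ [S]   [B ::= S]
[S] ⇒ [[B]]   [S ::= [ B ]]
[[B]] ⇒ [[S]]   [B ::= S]
[[S]] ⇒ [[[]]]   [S ::= [ ]]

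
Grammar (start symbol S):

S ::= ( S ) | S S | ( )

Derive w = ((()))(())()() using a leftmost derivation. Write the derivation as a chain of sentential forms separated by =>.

S => SS => (S)S => ((S))S => ((()))S => ((()))SS => ((()))SSS => ((()))(S)SS => ((()))(())SS => ((()))(())()S => ((()))(())()()

S => SS   [S ::= S S]
SS => (S)S   [S ::= ( S )]
(S)S => ((S))S   [S ::= ( S )]
((S))S => ((()))S   [S ::= ( )]
((()))S => ((()))SS   [S ::= S S]
((()))SS => ((()))SSS   [S ::= S S]
((()))SSS => ((()))(S)SS   [S ::= ( S )]
((()))(S)SS => ((()))(())SS   [S ::= ( )]
((()))(())SS => ((()))(())()S   [S ::= ( )]
((()))(())()S => ((()))(())()()   [S ::= ( )]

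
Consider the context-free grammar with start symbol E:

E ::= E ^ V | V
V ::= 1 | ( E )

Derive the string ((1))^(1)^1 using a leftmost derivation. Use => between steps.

E => E^V => E^V^V => V^V^V => (E)^V^V => (V)^V^V => ((E))^V^V => ((V))^V^V => ((1))^V^V => ((1))^(E)^V => ((1))^(V)^V => ((1))^(1)^V => ((1))^(1)^1

E => E^V   [E ::= E ^ V]
E^V => E^V^V   [E ::= E ^ V]
E^V^V => V^V^V   [E ::= V]
V^V^V => (E)^V^V   [V ::= ( E )]
(E)^V^V => (V)^V^V   [E ::= V]
(V)^V^V => ((E))^V^V   [V ::= ( E )]
((E))^V^V => ((V))^V^V   [E ::= V]
((V))^V^V => ((1))^V^V   [V ::= 1]
((1))^V^V => ((1))^(E)^V   [V ::= ( E )]
((1))^(E)^V => ((1))^(V)^V   [E ::= V]
((1))^(V)^V => ((1))^(1)^V   [V ::= 1]
((1))^(1)^V => ((1))^(1)^1   [V ::= 1]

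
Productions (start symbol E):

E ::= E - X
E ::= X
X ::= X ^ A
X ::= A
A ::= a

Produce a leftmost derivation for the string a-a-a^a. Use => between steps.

E => E-X => E-X-X => X-X-X => A-X-X => a-X-X => a-A-X => a-a-X => a-a-X^A => a-a-A^A => a-a-a^A => a-a-a^a

E => E-X   [E ::= E - X]
E-X => E-X-X   [E ::= E - X]
E-X-X => X-X-X   [E ::= X]
X-X-X => A-X-X   [X ::= A]
A-X-X => a-X-X   [A ::= a]
a-X-X => a-A-X   [X ::= A]
a-A-X => a-a-X   [A ::= a]
a-a-X => a-a-X^A   [X ::= X ^ A]
a-a-X^A => a-a-A^A   [X ::= A]
a-a-A^A => a-a-a^A   [A ::= a]
a-a-a^A => a-a-a^a   [A ::= a]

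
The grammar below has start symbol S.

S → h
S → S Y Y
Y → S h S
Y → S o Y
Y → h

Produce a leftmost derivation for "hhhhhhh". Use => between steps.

S => SYY   [S → S Y Y]
SYY => SYYYY   [S → S Y Y]
SYYYY => SYYYYYY   [S → S Y Y]
SYYYYYY => hYYYYYY   [S → h]
hYYYYYY => hhYYYYY   [Y → h]
hhYYYYY => hhhYYYY   [Y → h]
hhhYYYY => hhhhYYY   [Y → h]
hhhhYYY => hhhhhYY   [Y → h]
hhhhhYY => hhhhhhY   [Y → h]
hhhhhhY => hhhhhhh   [Y → h]

S=>SYY=>SYYYY=>SYYYYYY=>hYYYYYY=>hhYYYYY=>hhhYYYY=>hhhhYYY=>hhhhhYY=>hhhhhhY=>hhhhhhh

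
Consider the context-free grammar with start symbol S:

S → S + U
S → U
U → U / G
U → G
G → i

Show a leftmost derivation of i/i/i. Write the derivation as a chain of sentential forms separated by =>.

S => U   [S → U]
U => U/G   [U → U / G]
U/G => U/G/G   [U → U / G]
U/G/G => G/G/G   [U → G]
G/G/G => i/G/G   [G → i]
i/G/G => i/i/G   [G → i]
i/i/G => i/i/i   [G → i]

S => U => U/G => U/G/G => G/G/G => i/G/G => i/i/G => i/i/i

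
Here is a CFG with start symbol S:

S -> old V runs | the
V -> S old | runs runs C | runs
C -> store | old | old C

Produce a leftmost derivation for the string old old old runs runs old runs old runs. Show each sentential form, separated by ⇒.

S ⇒ old V runs ⇒ old S old runs ⇒ old old V runs old runs ⇒ old old S old runs old runs ⇒ old old old V runs old runs old runs ⇒ old old old runs runs old runs old runs

S ⇒ old V runs   [S -> old V runs]
old V runs ⇒ old S old runs   [V -> S old]
old S old runs ⇒ old old V runs old runs   [S -> old V runs]
old old V runs old runs ⇒ old old S old runs old runs   [V -> S old]
old old S old runs old runs ⇒ old old old V runs old runs old runs   [S -> old V runs]
old old old V runs old runs old runs ⇒ old old old runs runs old runs old runs   [V -> runs]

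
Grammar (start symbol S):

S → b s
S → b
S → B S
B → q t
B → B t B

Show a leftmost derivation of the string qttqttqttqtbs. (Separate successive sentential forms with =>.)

S => BS   [S → B S]
BS => BtBS   [B → B t B]
BtBS => BtBtBS   [B → B t B]
BtBtBS => BtBtBtBS   [B → B t B]
BtBtBtBS => qttBtBtBS   [B → q t]
qttBtBtBS => qttqttBtBS   [B → q t]
qttqttBtBS => qttqttqttBS   [B → q t]
qttqttqttBS => qttqttqttqtS   [B → q t]
qttqttqttqtS => qttqttqttqtbs   [S → b s]

S=>BS=>BtBS=>BtBtBS=>BtBtBtBS=>qttBtBtBS=>qttqttBtBS=>qttqttqttBS=>qttqttqttqtS=>qttqttqttqtbs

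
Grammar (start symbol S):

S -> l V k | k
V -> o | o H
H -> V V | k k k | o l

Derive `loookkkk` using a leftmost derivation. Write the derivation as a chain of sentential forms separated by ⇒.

S ⇒ lVk ⇒ loHk ⇒ loVVk ⇒ looVk ⇒ loooHk ⇒ loookkkk

S ⇒ lVk   [S -> l V k]
lVk ⇒ loHk   [V -> o H]
loHk ⇒ loVVk   [H -> V V]
loVVk ⇒ looVk   [V -> o]
looVk ⇒ loooHk   [V -> o H]
loooHk ⇒ loookkkk   [H -> k k k]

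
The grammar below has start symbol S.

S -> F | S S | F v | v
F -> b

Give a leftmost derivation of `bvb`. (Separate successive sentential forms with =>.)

S => SS => FvS => bvS => bvF => bvb

S => SS   [S -> S S]
SS => FvS   [S -> F v]
FvS => bvS   [F -> b]
bvS => bvF   [S -> F]
bvF => bvb   [F -> b]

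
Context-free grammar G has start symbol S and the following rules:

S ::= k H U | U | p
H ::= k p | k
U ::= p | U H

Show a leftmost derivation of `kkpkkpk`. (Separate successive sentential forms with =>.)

S=>kHU=>kkU=>kkUH=>kkUHH=>kkUHHH=>kkpHHH=>kkpkHH=>kkpkkpH=>kkpkkpk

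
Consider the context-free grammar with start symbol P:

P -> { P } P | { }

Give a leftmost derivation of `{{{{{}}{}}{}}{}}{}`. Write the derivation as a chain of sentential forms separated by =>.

P=>{P}P=>{{P}P}P=>{{{P}P}P}P=>{{{{P}P}P}P}P=>{{{{{}}P}P}P}P=>{{{{{}}{}}P}P}P=>{{{{{}}{}}{}}P}P=>{{{{{}}{}}{}}{}}P=>{{{{{}}{}}{}}{}}{}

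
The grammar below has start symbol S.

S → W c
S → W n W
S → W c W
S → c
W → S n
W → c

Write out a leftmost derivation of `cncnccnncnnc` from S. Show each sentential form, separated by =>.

S => WnW => SnnW => WnWnnW => SnnWnnW => WcWnnWnnW => SncWnnWnnW => WcncWnnWnnW => SncncWnnWnnW => cncncWnnWnnW => cncnccnnWnnW => cncnccnncnnW => cncnccnncnnc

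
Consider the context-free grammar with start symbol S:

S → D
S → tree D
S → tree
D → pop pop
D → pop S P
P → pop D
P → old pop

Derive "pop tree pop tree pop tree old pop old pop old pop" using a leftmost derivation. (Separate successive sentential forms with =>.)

S => D => pop S P => pop tree D P => pop tree pop S P P => pop tree pop tree D P P => pop tree pop tree pop S P P P => pop tree pop tree pop tree P P P => pop tree pop tree pop tree old pop P P => pop tree pop tree pop tree old pop old pop P => pop tree pop tree pop tree old pop old pop old pop

S => D   [S → D]
D => pop S P   [D → pop S P]
pop S P => pop tree D P   [S → tree D]
pop tree D P => pop tree pop S P P   [D → pop S P]
pop tree pop S P P => pop tree pop tree D P P   [S → tree D]
pop tree pop tree D P P => pop tree pop tree pop S P P P   [D → pop S P]
pop tree pop tree pop S P P P => pop tree pop tree pop tree P P P   [S → tree]
pop tree pop tree pop tree P P P => pop tree pop tree pop tree old pop P P   [P → old pop]
pop tree pop tree pop tree old pop P P => pop tree pop tree pop tree old pop old pop P   [P → old pop]
pop tree pop tree pop tree old pop old pop P => pop tree pop tree pop tree old pop old pop old pop   [P → old pop]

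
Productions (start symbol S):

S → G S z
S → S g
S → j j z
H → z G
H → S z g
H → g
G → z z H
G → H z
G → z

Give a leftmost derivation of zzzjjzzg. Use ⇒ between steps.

S ⇒ Sg   [S → S g]
Sg ⇒ GSzg   [S → G S z]
GSzg ⇒ HzSzg   [G → H z]
HzSzg ⇒ zGzSzg   [H → z G]
zGzSzg ⇒ zzzSzg   [G → z]
zzzSzg ⇒ zzzjjzzg   [S → j j z]

S⇒Sg⇒GSzg⇒HzSzg⇒zGzSzg⇒zzzSzg⇒zzzjjzzg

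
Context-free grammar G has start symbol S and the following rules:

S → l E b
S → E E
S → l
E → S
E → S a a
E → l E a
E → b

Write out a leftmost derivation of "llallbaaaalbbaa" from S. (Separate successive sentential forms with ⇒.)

S ⇒ EE ⇒ SaaE ⇒ EEaaE ⇒ lEaEaaE ⇒ lSaEaaE ⇒ llaEaaE ⇒ llalEaaaE ⇒ llallEaaaaE ⇒ llallbaaaaE ⇒ llallbaaaaSaa ⇒ llallbaaaalEbaa ⇒ llallbaaaalbbaa

S ⇒ EE   [S → E E]
EE ⇒ SaaE   [E → S a a]
SaaE ⇒ EEaaE   [S → E E]
EEaaE ⇒ lEaEaaE   [E → l E a]
lEaEaaE ⇒ lSaEaaE   [E → S]
lSaEaaE ⇒ llaEaaE   [S → l]
llaEaaE ⇒ llalEaaaE   [E → l E a]
llalEaaaE ⇒ llallEaaaaE   [E → l E a]
llallEaaaaE ⇒ llallbaaaaE   [E → b]
llallbaaaaE ⇒ llallbaaaaSaa   [E → S a a]
llallbaaaaSaa ⇒ llallbaaaalEbaa   [S → l E b]
llallbaaaalEbaa ⇒ llallbaaaalbbaa   [E → b]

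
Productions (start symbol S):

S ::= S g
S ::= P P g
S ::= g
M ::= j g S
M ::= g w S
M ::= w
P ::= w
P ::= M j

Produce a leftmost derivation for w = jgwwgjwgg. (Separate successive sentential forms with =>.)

S=>Sg=>PPgg=>MjPgg=>jgSjPgg=>jgPPgjPgg=>jgwPgjPgg=>jgwwgjPgg=>jgwwgjwgg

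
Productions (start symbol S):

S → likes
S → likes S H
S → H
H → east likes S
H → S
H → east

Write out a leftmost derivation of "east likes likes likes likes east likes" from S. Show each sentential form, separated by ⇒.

S ⇒ H ⇒ east likes S ⇒ east likes likes S H ⇒ east likes likes likes H ⇒ east likes likes likes S ⇒ east likes likes likes likes S H ⇒ east likes likes likes likes H H ⇒ east likes likes likes likes east H ⇒ east likes likes likes likes east S ⇒ east likes likes likes likes east likes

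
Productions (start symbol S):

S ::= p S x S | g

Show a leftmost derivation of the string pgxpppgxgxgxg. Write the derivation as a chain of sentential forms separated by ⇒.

S ⇒ pSxS   [S ::= p S x S]
pSxS ⇒ pgxS   [S ::= g]
pgxS ⇒ pgxpSxS   [S ::= p S x S]
pgxpSxS ⇒ pgxppSxSxS   [S ::= p S x S]
pgxppSxSxS ⇒ pgxpppSxSxSxS   [S ::= p S x S]
pgxpppSxSxSxS ⇒ pgxpppgxSxSxS   [S ::= g]
pgxpppgxSxSxS ⇒ pgxpppgxgxSxS   [S ::= g]
pgxpppgxgxSxS ⇒ pgxpppgxgxgxS   [S ::= g]
pgxpppgxgxgxS ⇒ pgxpppgxgxgxg   [S ::= g]

S ⇒ pSxS ⇒ pgxS ⇒ pgxpSxS ⇒ pgxppSxSxS ⇒ pgxpppSxSxSxS ⇒ pgxpppgxSxSxS ⇒ pgxpppgxgxSxS ⇒ pgxpppgxgxgxS ⇒ pgxpppgxgxgxg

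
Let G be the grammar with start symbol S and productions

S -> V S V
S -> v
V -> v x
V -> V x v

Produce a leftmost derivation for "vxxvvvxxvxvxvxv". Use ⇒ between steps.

S⇒VSV⇒VxvSV⇒vxxvSV⇒vxxvvV⇒vxxvvVxv⇒vxxvvVxvxv⇒vxxvvVxvxvxv⇒vxxvvVxvxvxvxv⇒vxxvvvxxvxvxvxv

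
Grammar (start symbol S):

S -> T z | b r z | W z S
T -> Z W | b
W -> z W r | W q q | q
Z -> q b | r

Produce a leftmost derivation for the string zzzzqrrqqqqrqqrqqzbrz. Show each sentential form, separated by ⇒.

S ⇒ WzS ⇒ WqqzS ⇒ zWrqqzS ⇒ zWqqrqqzS ⇒ zzWrqqrqqzS ⇒ zzWqqrqqrqqzS ⇒ zzWqqqqrqqrqqzS ⇒ zzzWrqqqqrqqrqqzS ⇒ zzzzWrrqqqqrqqrqqzS ⇒ zzzzqrrqqqqrqqrqqzS ⇒ zzzzqrrqqqqrqqrqqzbrz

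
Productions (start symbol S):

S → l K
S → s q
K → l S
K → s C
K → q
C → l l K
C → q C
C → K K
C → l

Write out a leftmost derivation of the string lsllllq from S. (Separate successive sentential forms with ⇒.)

S ⇒ lK   [S → l K]
lK ⇒ lsC   [K → s C]
lsC ⇒ lsllK   [C → l l K]
lsllK ⇒ lslllS   [K → l S]
lslllS ⇒ lsllllK   [S → l K]
lsllllK ⇒ lsllllq   [K → q]

S ⇒ lK ⇒ lsC ⇒ lsllK ⇒ lslllS ⇒ lsllllK ⇒ lsllllq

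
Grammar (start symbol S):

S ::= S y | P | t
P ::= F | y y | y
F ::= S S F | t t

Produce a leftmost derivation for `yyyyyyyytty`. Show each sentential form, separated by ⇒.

S⇒Sy⇒Py⇒Fy⇒SSFy⇒SySFy⇒SyySFy⇒SyyySFy⇒SyyyySFy⇒PyyyySFy⇒yyyyyySFy⇒yyyyyySyFy⇒yyyyyyPyFy⇒yyyyyyyyFy⇒yyyyyyyytty

S ⇒ Sy   [S ::= S y]
Sy ⇒ Py   [S ::= P]
Py ⇒ Fy   [P ::= F]
Fy ⇒ SSFy   [F ::= S S F]
SSFy ⇒ SySFy   [S ::= S y]
SySFy ⇒ SyySFy   [S ::= S y]
SyySFy ⇒ SyyySFy   [S ::= S y]
SyyySFy ⇒ SyyyySFy   [S ::= S y]
SyyyySFy ⇒ PyyyySFy   [S ::= P]
PyyyySFy ⇒ yyyyyySFy   [P ::= y y]
yyyyyySFy ⇒ yyyyyySyFy   [S ::= S y]
yyyyyySyFy ⇒ yyyyyyPyFy   [S ::= P]
yyyyyyPyFy ⇒ yyyyyyyyFy   [P ::= y]
yyyyyyyyFy ⇒ yyyyyyyytty   [F ::= t t]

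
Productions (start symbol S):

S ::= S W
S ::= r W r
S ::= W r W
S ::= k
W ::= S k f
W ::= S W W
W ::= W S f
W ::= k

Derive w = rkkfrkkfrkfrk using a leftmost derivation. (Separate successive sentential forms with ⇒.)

S ⇒ WrW ⇒ SkfrW ⇒ rWrkfrW ⇒ rSkfrkfrW ⇒ rWrWkfrkfrW ⇒ rSkfrWkfrkfrW ⇒ rkkfrWkfrkfrW ⇒ rkkfrkkfrkfrW ⇒ rkkfrkkfrkfrk

S ⇒ WrW   [S ::= W r W]
WrW ⇒ SkfrW   [W ::= S k f]
SkfrW ⇒ rWrkfrW   [S ::= r W r]
rWrkfrW ⇒ rSkfrkfrW   [W ::= S k f]
rSkfrkfrW ⇒ rWrWkfrkfrW   [S ::= W r W]
rWrWkfrkfrW ⇒ rSkfrWkfrkfrW   [W ::= S k f]
rSkfrWkfrkfrW ⇒ rkkfrWkfrkfrW   [S ::= k]
rkkfrWkfrkfrW ⇒ rkkfrkkfrkfrW   [W ::= k]
rkkfrkkfrkfrW ⇒ rkkfrkkfrkfrk   [W ::= k]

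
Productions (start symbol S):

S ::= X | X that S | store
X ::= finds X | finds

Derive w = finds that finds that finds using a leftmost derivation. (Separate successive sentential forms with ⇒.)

S ⇒ X that S   [S ::= X that S]
X that S ⇒ finds that S   [X ::= finds]
finds that S ⇒ finds that X that S   [S ::= X that S]
finds that X that S ⇒ finds that finds that S   [X ::= finds]
finds that finds that S ⇒ finds that finds that X   [S ::= X]
finds that finds that X ⇒ finds that finds that finds   [X ::= finds]

S ⇒ X that S ⇒ finds that S ⇒ finds that X that S ⇒ finds that finds that S ⇒ finds that finds that X ⇒ finds that finds that finds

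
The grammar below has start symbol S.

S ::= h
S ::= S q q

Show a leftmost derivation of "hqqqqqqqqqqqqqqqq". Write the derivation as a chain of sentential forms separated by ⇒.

S ⇒ Sqq ⇒ Sqqqq ⇒ Sqqqqqq ⇒ Sqqqqqqqq ⇒ Sqqqqqqqqqq ⇒ Sqqqqqqqqqqqq ⇒ Sqqqqqqqqqqqqqq ⇒ Sqqqqqqqqqqqqqqqq ⇒ hqqqqqqqqqqqqqqqq

S ⇒ Sqq   [S ::= S q q]
Sqq ⇒ Sqqqq   [S ::= S q q]
Sqqqq ⇒ Sqqqqqq   [S ::= S q q]
Sqqqqqq ⇒ Sqqqqqqqq   [S ::= S q q]
Sqqqqqqqq ⇒ Sqqqqqqqqqq   [S ::= S q q]
Sqqqqqqqqqq ⇒ Sqqqqqqqqqqqq   [S ::= S q q]
Sqqqqqqqqqqqq ⇒ Sqqqqqqqqqqqqqq   [S ::= S q q]
Sqqqqqqqqqqqqqq ⇒ Sqqqqqqqqqqqqqqqq   [S ::= S q q]
Sqqqqqqqqqqqqqqqq ⇒ hqqqqqqqqqqqqqqqq   [S ::= h]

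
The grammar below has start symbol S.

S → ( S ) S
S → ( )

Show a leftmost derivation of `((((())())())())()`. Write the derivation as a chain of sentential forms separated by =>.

S => (S)S => ((S)S)S => (((S)S)S)S => ((((S)S)S)S)S => ((((())S)S)S)S => ((((())())S)S)S => ((((())())())S)S => ((((())())())())S => ((((())())())())()

S => (S)S   [S → ( S ) S]
(S)S => ((S)S)S   [S → ( S ) S]
((S)S)S => (((S)S)S)S   [S → ( S ) S]
(((S)S)S)S => ((((S)S)S)S)S   [S → ( S ) S]
((((S)S)S)S)S => ((((())S)S)S)S   [S → ( )]
((((())S)S)S)S => ((((())())S)S)S   [S → ( )]
((((())())S)S)S => ((((())())())S)S   [S → ( )]
((((())())())S)S => ((((())())())())S   [S → ( )]
((((())())())())S => ((((())())())())()   [S → ( )]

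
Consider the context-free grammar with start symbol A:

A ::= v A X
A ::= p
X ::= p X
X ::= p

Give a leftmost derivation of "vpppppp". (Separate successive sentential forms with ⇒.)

A ⇒ vAX   [A ::= v A X]
vAX ⇒ vpX   [A ::= p]
vpX ⇒ vppX   [X ::= p X]
vppX ⇒ vpppX   [X ::= p X]
vpppX ⇒ vppppX   [X ::= p X]
vppppX ⇒ vpppppX   [X ::= p X]
vpppppX ⇒ vpppppp   [X ::= p]

A ⇒ vAX ⇒ vpX ⇒ vppX ⇒ vpppX ⇒ vppppX ⇒ vpppppX ⇒ vpppppp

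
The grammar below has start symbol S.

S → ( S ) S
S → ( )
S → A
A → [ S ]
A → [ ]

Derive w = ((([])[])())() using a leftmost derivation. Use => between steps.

S => (S)S => ((S)S)S => (((S)S)S)S => (((A)S)S)S => ((([])S)S)S => ((([])A)S)S => ((([])[])S)S => ((([])[])())S => ((([])[])())()

S => (S)S   [S → ( S ) S]
(S)S => ((S)S)S   [S → ( S ) S]
((S)S)S => (((S)S)S)S   [S → ( S ) S]
(((S)S)S)S => (((A)S)S)S   [S → A]
(((A)S)S)S => ((([])S)S)S   [A → [ ]]
((([])S)S)S => ((([])A)S)S   [S → A]
((([])A)S)S => ((([])[])S)S   [A → [ ]]
((([])[])S)S => ((([])[])())S   [S → ( )]
((([])[])())S => ((([])[])())()   [S → ( )]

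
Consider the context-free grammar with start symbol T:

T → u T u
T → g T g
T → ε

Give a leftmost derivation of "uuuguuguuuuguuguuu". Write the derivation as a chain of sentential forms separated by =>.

T=>uTu=>uuTuu=>uuuTuuu=>uuugTguuu=>uuuguTuguuu=>uuuguuTuuguuu=>uuuguugTguuguuu=>uuuguuguTuguuguuu=>uuuguuguuTuuguuguuu=>uuuguuguuuuguuguuu

T => uTu   [T → u T u]
uTu => uuTuu   [T → u T u]
uuTuu => uuuTuuu   [T → u T u]
uuuTuuu => uuugTguuu   [T → g T g]
uuugTguuu => uuuguTuguuu   [T → u T u]
uuuguTuguuu => uuuguuTuuguuu   [T → u T u]
uuuguuTuuguuu => uuuguugTguuguuu   [T → g T g]
uuuguugTguuguuu => uuuguuguTuguuguuu   [T → u T u]
uuuguuguTuguuguuu => uuuguuguuTuuguuguuu   [T → u T u]
uuuguuguuTuuguuguuu => uuuguuguuuuguuguuu   [T → ε]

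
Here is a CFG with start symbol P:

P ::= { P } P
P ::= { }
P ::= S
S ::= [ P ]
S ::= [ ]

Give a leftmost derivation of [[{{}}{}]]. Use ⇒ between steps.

P ⇒ S ⇒ [P] ⇒ [S] ⇒ [[P]] ⇒ [[{P}P]] ⇒ [[{{}}P]] ⇒ [[{{}}{}]]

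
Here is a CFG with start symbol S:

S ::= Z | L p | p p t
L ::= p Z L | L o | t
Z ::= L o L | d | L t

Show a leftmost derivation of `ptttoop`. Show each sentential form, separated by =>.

S => Lp => pZLp => pLtLp => pttLp => pttLop => pttLoop => ptttoop

S => Lp   [S ::= L p]
Lp => pZLp   [L ::= p Z L]
pZLp => pLtLp   [Z ::= L t]
pLtLp => pttLp   [L ::= t]
pttLp => pttLop   [L ::= L o]
pttLop => pttLoop   [L ::= L o]
pttLoop => ptttoop   [L ::= t]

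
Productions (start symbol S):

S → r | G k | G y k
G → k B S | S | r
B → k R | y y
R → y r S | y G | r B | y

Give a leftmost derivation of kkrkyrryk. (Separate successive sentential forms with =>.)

S => Gyk => kBSyk => kkRSyk => kkrBSyk => kkrkRSyk => kkrkyGSyk => kkrkySSyk => kkrkyrSyk => kkrkyrryk

S => Gyk   [S → G y k]
Gyk => kBSyk   [G → k B S]
kBSyk => kkRSyk   [B → k R]
kkRSyk => kkrBSyk   [R → r B]
kkrBSyk => kkrkRSyk   [B → k R]
kkrkRSyk => kkrkyGSyk   [R → y G]
kkrkyGSyk => kkrkySSyk   [G → S]
kkrkySSyk => kkrkyrSyk   [S → r]
kkrkyrSyk => kkrkyrryk   [S → r]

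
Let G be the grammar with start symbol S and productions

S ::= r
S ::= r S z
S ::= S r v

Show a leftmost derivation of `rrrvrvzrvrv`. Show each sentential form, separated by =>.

S => Srv   [S ::= S r v]
Srv => Srvrv   [S ::= S r v]
Srvrv => rSzrvrv   [S ::= r S z]
rSzrvrv => rSrvzrvrv   [S ::= S r v]
rSrvzrvrv => rSrvrvzrvrv   [S ::= S r v]
rSrvrvzrvrv => rrrvrvzrvrv   [S ::= r]

S=>Srv=>Srvrv=>rSzrvrv=>rSrvzrvrv=>rSrvrvzrvrv=>rrrvrvzrvrv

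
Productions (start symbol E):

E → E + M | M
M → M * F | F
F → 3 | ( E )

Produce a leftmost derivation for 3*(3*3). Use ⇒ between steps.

E ⇒ M   [E → M]
M ⇒ M*F   [M → M * F]
M*F ⇒ F*F   [M → F]
F*F ⇒ 3*F   [F → 3]
3*F ⇒ 3*(E)   [F → ( E )]
3*(E) ⇒ 3*(M)   [E → M]
3*(M) ⇒ 3*(M*F)   [M → M * F]
3*(M*F) ⇒ 3*(F*F)   [M → F]
3*(F*F) ⇒ 3*(3*F)   [F → 3]
3*(3*F) ⇒ 3*(3*3)   [F → 3]

E ⇒ M ⇒ M*F ⇒ F*F ⇒ 3*F ⇒ 3*(E) ⇒ 3*(M) ⇒ 3*(M*F) ⇒ 3*(F*F) ⇒ 3*(3*F) ⇒ 3*(3*3)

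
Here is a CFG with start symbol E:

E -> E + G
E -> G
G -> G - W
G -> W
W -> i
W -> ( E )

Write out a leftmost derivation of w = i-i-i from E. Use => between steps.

E => G => G-W => G-W-W => W-W-W => i-W-W => i-i-W => i-i-i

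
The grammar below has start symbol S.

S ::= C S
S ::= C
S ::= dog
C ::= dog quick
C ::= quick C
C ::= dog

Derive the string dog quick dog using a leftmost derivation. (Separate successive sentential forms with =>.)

S => C S => dog quick S => dog quick C => dog quick dog

S => C S   [S ::= C S]
C S => dog quick S   [C ::= dog quick]
dog quick S => dog quick C   [S ::= C]
dog quick C => dog quick dog   [C ::= dog]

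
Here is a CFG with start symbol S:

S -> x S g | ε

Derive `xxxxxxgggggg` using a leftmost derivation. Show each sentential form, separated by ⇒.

S⇒xSg⇒xxSgg⇒xxxSggg⇒xxxxSgggg⇒xxxxxSggggg⇒xxxxxxSgggggg⇒xxxxxxgggggg

S ⇒ xSg   [S -> x S g]
xSg ⇒ xxSgg   [S -> x S g]
xxSgg ⇒ xxxSggg   [S -> x S g]
xxxSggg ⇒ xxxxSgggg   [S -> x S g]
xxxxSgggg ⇒ xxxxxSggggg   [S -> x S g]
xxxxxSggggg ⇒ xxxxxxSgggggg   [S -> x S g]
xxxxxxSgggggg ⇒ xxxxxxgggggg   [S -> ε]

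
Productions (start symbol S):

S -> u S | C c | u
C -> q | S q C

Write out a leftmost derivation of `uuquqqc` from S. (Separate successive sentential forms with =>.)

S => Cc   [S -> C c]
Cc => SqCc   [C -> S q C]
SqCc => uSqCc   [S -> u S]
uSqCc => uuqCc   [S -> u]
uuqCc => uuqSqCc   [C -> S q C]
uuqSqCc => uuquqCc   [S -> u]
uuquqCc => uuquqqc   [C -> q]

S => Cc => SqCc => uSqCc => uuqCc => uuqSqCc => uuquqCc => uuquqqc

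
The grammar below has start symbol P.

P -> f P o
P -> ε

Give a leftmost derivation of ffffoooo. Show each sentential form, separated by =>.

P => fPo => ffPoo => fffPooo => ffffPoooo => ffffoooo

P => fPo   [P -> f P o]
fPo => ffPoo   [P -> f P o]
ffPoo => fffPooo   [P -> f P o]
fffPooo => ffffPoooo   [P -> f P o]
ffffPoooo => ffffoooo   [P -> ε]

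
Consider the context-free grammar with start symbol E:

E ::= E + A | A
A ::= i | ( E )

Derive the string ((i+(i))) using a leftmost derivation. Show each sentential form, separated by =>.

E => A => (E) => (A) => ((E)) => ((E+A)) => ((A+A)) => ((i+A)) => ((i+(E))) => ((i+(A))) => ((i+(i)))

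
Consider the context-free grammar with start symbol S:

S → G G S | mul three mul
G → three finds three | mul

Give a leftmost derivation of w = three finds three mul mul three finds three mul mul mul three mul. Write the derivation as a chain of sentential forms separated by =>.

S => G G S   [S → G G S]
G G S => three finds three G S   [G → three finds three]
three finds three G S => three finds three mul S   [G → mul]
three finds three mul S => three finds three mul G G S   [S → G G S]
three finds three mul G G S => three finds three mul mul G S   [G → mul]
three finds three mul mul G S => three finds three mul mul three finds three S   [G → three finds three]
three finds three mul mul three finds three S => three finds three mul mul three finds three G G S   [S → G G S]
three finds three mul mul three finds three G G S => three finds three mul mul three finds three mul G S   [G → mul]
three finds three mul mul three finds three mul G S => three finds three mul mul three finds three mul mul S   [G → mul]
three finds three mul mul three finds three mul mul S => three finds three mul mul three finds three mul mul mul three mul   [S → mul three mul]

S => G G S => three finds three G S => three finds three mul S => three finds three mul G G S => three finds three mul mul G S => three finds three mul mul three finds three S => three finds three mul mul three finds three G G S => three finds three mul mul three finds three mul G S => three finds three mul mul three finds three mul mul S => three finds three mul mul three finds three mul mul mul three mul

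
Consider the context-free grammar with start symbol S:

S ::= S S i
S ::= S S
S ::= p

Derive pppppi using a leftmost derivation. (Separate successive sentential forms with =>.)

S => SSi => SSSi => pSSi => pSSSi => ppSSi => ppSSSi => pppSSi => ppppSi => pppppi

S => SSi   [S ::= S S i]
SSi => SSSi   [S ::= S S]
SSSi => pSSi   [S ::= p]
pSSi => pSSSi   [S ::= S S]
pSSSi => ppSSi   [S ::= p]
ppSSi => ppSSSi   [S ::= S S]
ppSSSi => pppSSi   [S ::= p]
pppSSi => ppppSi   [S ::= p]
ppppSi => pppppi   [S ::= p]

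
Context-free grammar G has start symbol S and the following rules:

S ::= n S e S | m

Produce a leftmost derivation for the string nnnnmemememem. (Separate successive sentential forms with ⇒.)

S ⇒ nSeS   [S ::= n S e S]
nSeS ⇒ nnSeSeS   [S ::= n S e S]
nnSeSeS ⇒ nnnSeSeSeS   [S ::= n S e S]
nnnSeSeSeS ⇒ nnnnSeSeSeSeS   [S ::= n S e S]
nnnnSeSeSeSeS ⇒ nnnnmeSeSeSeS   [S ::= m]
nnnnmeSeSeSeS ⇒ nnnnmemeSeSeS   [S ::= m]
nnnnmemeSeSeS ⇒ nnnnmememeSeS   [S ::= m]
nnnnmememeSeS ⇒ nnnnmemememeS   [S ::= m]
nnnnmemememeS ⇒ nnnnmemememem   [S ::= m]

S⇒nSeS⇒nnSeSeS⇒nnnSeSeSeS⇒nnnnSeSeSeSeS⇒nnnnmeSeSeSeS⇒nnnnmemeSeSeS⇒nnnnmememeSeS⇒nnnnmemememeS⇒nnnnmemememem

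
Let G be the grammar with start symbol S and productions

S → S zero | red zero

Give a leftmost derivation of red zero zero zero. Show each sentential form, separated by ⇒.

S ⇒ S zero ⇒ S zero zero ⇒ red zero zero zero

S ⇒ S zero   [S → S zero]
S zero ⇒ S zero zero   [S → S zero]
S zero zero ⇒ red zero zero zero   [S → red zero]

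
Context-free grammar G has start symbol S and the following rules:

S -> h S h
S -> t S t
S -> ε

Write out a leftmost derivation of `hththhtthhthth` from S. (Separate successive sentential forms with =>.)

S => hSh => htSth => hthShth => hthtSthth => hththShthth => hththhShhthth => hththhtSthhthth => hththhtthhthth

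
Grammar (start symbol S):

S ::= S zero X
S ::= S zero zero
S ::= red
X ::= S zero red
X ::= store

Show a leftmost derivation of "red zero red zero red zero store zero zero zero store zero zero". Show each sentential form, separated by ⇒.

S ⇒ S zero zero ⇒ S zero X zero zero ⇒ S zero zero zero X zero zero ⇒ S zero X zero zero zero X zero zero ⇒ S zero X zero X zero zero zero X zero zero ⇒ red zero X zero X zero zero zero X zero zero ⇒ red zero S zero red zero X zero zero zero X zero zero ⇒ red zero red zero red zero X zero zero zero X zero zero ⇒ red zero red zero red zero store zero zero zero X zero zero ⇒ red zero red zero red zero store zero zero zero store zero zero

S ⇒ S zero zero   [S ::= S zero zero]
S zero zero ⇒ S zero X zero zero   [S ::= S zero X]
S zero X zero zero ⇒ S zero zero zero X zero zero   [S ::= S zero zero]
S zero zero zero X zero zero ⇒ S zero X zero zero zero X zero zero   [S ::= S zero X]
S zero X zero zero zero X zero zero ⇒ S zero X zero X zero zero zero X zero zero   [S ::= S zero X]
S zero X zero X zero zero zero X zero zero ⇒ red zero X zero X zero zero zero X zero zero   [S ::= red]
red zero X zero X zero zero zero X zero zero ⇒ red zero S zero red zero X zero zero zero X zero zero   [X ::= S zero red]
red zero S zero red zero X zero zero zero X zero zero ⇒ red zero red zero red zero X zero zero zero X zero zero   [S ::= red]
red zero red zero red zero X zero zero zero X zero zero ⇒ red zero red zero red zero store zero zero zero X zero zero   [X ::= store]
red zero red zero red zero store zero zero zero X zero zero ⇒ red zero red zero red zero store zero zero zero store zero zero   [X ::= store]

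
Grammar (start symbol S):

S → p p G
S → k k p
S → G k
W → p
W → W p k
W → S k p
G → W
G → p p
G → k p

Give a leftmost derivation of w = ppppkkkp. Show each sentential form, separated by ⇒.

S ⇒ ppG ⇒ ppW ⇒ ppSkp ⇒ ppGkkp ⇒ ppWkkp ⇒ ppWpkkkp ⇒ ppppkkkp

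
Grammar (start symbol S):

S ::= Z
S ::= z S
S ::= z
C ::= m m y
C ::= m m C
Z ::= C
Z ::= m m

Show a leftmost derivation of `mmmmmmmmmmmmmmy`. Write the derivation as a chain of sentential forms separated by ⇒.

S ⇒ Z ⇒ C ⇒ mmC ⇒ mmmmC ⇒ mmmmmmC ⇒ mmmmmmmmC ⇒ mmmmmmmmmmC ⇒ mmmmmmmmmmmmC ⇒ mmmmmmmmmmmmmmy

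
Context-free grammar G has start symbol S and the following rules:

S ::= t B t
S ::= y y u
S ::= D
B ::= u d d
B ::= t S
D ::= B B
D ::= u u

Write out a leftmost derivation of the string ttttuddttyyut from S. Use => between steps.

S => tBt => ttSt => ttDt => ttBBt => tttSBt => ttttBtBt => ttttuddtBt => ttttuddttSt => ttttuddttyyut

S => tBt   [S ::= t B t]
tBt => ttSt   [B ::= t S]
ttSt => ttDt   [S ::= D]
ttDt => ttBBt   [D ::= B B]
ttBBt => tttSBt   [B ::= t S]
tttSBt => ttttBtBt   [S ::= t B t]
ttttBtBt => ttttuddtBt   [B ::= u d d]
ttttuddtBt => ttttuddttSt   [B ::= t S]
ttttuddttSt => ttttuddttyyut   [S ::= y y u]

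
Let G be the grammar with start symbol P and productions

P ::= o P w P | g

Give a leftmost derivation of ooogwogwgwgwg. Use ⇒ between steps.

P ⇒ oPwP ⇒ ooPwPwP ⇒ oooPwPwPwP ⇒ ooogwPwPwP ⇒ ooogwoPwPwPwP ⇒ ooogwogwPwPwP ⇒ ooogwogwgwPwP ⇒ ooogwogwgwgwP ⇒ ooogwogwgwgwg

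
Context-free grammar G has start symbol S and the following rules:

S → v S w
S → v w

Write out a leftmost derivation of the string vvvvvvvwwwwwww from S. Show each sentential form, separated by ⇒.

S ⇒ vSw   [S → v S w]
vSw ⇒ vvSww   [S → v S w]
vvSww ⇒ vvvSwww   [S → v S w]
vvvSwww ⇒ vvvvSwwww   [S → v S w]
vvvvSwwww ⇒ vvvvvSwwwww   [S → v S w]
vvvvvSwwwww ⇒ vvvvvvSwwwwww   [S → v S w]
vvvvvvSwwwwww ⇒ vvvvvvvwwwwwww   [S → v w]

S⇒vSw⇒vvSww⇒vvvSwww⇒vvvvSwwww⇒vvvvvSwwwww⇒vvvvvvSwwwwww⇒vvvvvvvwwwwwww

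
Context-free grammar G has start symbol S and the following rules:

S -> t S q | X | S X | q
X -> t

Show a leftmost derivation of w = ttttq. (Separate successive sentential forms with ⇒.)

S ⇒ tSq ⇒ tSXq ⇒ tSXXq ⇒ tXXXq ⇒ ttXXq ⇒ tttXq ⇒ ttttq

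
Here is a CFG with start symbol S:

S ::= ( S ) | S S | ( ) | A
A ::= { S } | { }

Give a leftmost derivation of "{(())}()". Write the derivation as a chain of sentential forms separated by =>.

S => SS => AS => {S}S => {(S)}S => {(())}S => {(())}()

S => SS   [S ::= S S]
SS => AS   [S ::= A]
AS => {S}S   [A ::= { S }]
{S}S => {(S)}S   [S ::= ( S )]
{(S)}S => {(())}S   [S ::= ( )]
{(())}S => {(())}()   [S ::= ( )]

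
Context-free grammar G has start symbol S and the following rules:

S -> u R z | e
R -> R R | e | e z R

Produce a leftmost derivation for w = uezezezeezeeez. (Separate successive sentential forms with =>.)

S => uRz => uRRz => uezRRz => uezezRRz => uezezezRRz => uezezezRRRz => uezezezRRRRz => uezezezeRRRz => uezezezeezRRRz => uezezezeezeRRz => uezezezeezeeRz => uezezezeezeeez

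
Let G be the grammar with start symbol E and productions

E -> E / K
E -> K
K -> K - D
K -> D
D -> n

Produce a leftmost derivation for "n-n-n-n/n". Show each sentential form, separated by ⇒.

E ⇒ E/K ⇒ K/K ⇒ K-D/K ⇒ K-D-D/K ⇒ K-D-D-D/K ⇒ D-D-D-D/K ⇒ n-D-D-D/K ⇒ n-n-D-D/K ⇒ n-n-n-D/K ⇒ n-n-n-n/K ⇒ n-n-n-n/D ⇒ n-n-n-n/n

E ⇒ E/K   [E -> E / K]
E/K ⇒ K/K   [E -> K]
K/K ⇒ K-D/K   [K -> K - D]
K-D/K ⇒ K-D-D/K   [K -> K - D]
K-D-D/K ⇒ K-D-D-D/K   [K -> K - D]
K-D-D-D/K ⇒ D-D-D-D/K   [K -> D]
D-D-D-D/K ⇒ n-D-D-D/K   [D -> n]
n-D-D-D/K ⇒ n-n-D-D/K   [D -> n]
n-n-D-D/K ⇒ n-n-n-D/K   [D -> n]
n-n-n-D/K ⇒ n-n-n-n/K   [D -> n]
n-n-n-n/K ⇒ n-n-n-n/D   [K -> D]
n-n-n-n/D ⇒ n-n-n-n/n   [D -> n]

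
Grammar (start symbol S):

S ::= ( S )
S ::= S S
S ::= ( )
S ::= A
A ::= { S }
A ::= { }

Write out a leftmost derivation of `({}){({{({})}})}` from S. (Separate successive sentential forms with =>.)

S => SS   [S ::= S S]
SS => (S)S   [S ::= ( S )]
(S)S => (A)S   [S ::= A]
(A)S => ({})S   [A ::= { }]
({})S => ({})A   [S ::= A]
({})A => ({}){S}   [A ::= { S }]
({}){S} => ({}){(S)}   [S ::= ( S )]
({}){(S)} => ({}){(A)}   [S ::= A]
({}){(A)} => ({}){({S})}   [A ::= { S }]
({}){({S})} => ({}){({A})}   [S ::= A]
({}){({A})} => ({}){({{S}})}   [A ::= { S }]
({}){({{S}})} => ({}){({{(S)}})}   [S ::= ( S )]
({}){({{(S)}})} => ({}){({{(A)}})}   [S ::= A]
({}){({{(A)}})} => ({}){({{({})}})}   [A ::= { }]

S=>SS=>(S)S=>(A)S=>({})S=>({})A=>({}){S}=>({}){(S)}=>({}){(A)}=>({}){({S})}=>({}){({A})}=>({}){({{S}})}=>({}){({{(S)}})}=>({}){({{(A)}})}=>({}){({{({})}})}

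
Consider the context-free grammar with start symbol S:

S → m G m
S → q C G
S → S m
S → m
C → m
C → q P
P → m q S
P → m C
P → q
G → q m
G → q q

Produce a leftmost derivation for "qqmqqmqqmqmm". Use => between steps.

S => Sm => qCGm => qqPGm => qqmqSGm => qqmqSmGm => qqmqqCGmGm => qqmqqmGmGm => qqmqqmqqmGm => qqmqqmqqmqmm

S => Sm   [S → S m]
Sm => qCGm   [S → q C G]
qCGm => qqPGm   [C → q P]
qqPGm => qqmqSGm   [P → m q S]
qqmqSGm => qqmqSmGm   [S → S m]
qqmqSmGm => qqmqqCGmGm   [S → q C G]
qqmqqCGmGm => qqmqqmGmGm   [C → m]
qqmqqmGmGm => qqmqqmqqmGm   [G → q q]
qqmqqmqqmGm => qqmqqmqqmqmm   [G → q m]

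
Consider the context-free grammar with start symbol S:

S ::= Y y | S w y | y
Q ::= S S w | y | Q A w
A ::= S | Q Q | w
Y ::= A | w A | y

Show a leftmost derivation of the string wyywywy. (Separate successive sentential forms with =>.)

S => Swy   [S ::= S w y]
Swy => Swywy   [S ::= S w y]
Swywy => Yywywy   [S ::= Y y]
Yywywy => Aywywy   [Y ::= A]
Aywywy => Sywywy   [A ::= S]
Sywywy => Yyywywy   [S ::= Y y]
Yyywywy => Ayywywy   [Y ::= A]
Ayywywy => wyywywy   [A ::= w]

S=>Swy=>Swywy=>Yywywy=>Aywywy=>Sywywy=>Yyywywy=>Ayywywy=>wyywywy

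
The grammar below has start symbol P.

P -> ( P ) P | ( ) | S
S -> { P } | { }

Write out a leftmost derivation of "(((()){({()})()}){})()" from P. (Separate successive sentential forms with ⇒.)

P ⇒ (P)P   [P -> ( P ) P]
(P)P ⇒ ((P)P)P   [P -> ( P ) P]
((P)P)P ⇒ (((P)P)P)P   [P -> ( P ) P]
(((P)P)P)P ⇒ (((())P)P)P   [P -> ( )]
(((())P)P)P ⇒ (((())S)P)P   [P -> S]
(((())S)P)P ⇒ (((()){P})P)P   [S -> { P }]
(((()){P})P)P ⇒ (((()){(P)P})P)P   [P -> ( P ) P]
(((()){(P)P})P)P ⇒ (((()){(S)P})P)P   [P -> S]
(((()){(S)P})P)P ⇒ (((()){({P})P})P)P   [S -> { P }]
(((()){({P})P})P)P ⇒ (((()){({()})P})P)P   [P -> ( )]
(((()){({()})P})P)P ⇒ (((()){({()})()})P)P   [P -> ( )]
(((()){({()})()})P)P ⇒ (((()){({()})()})S)P   [P -> S]
(((()){({()})()})S)P ⇒ (((()){({()})()}){})P   [S -> { }]
(((()){({()})()}){})P ⇒ (((()){({()})()}){})()   [P -> ( )]

P⇒(P)P⇒((P)P)P⇒(((P)P)P)P⇒(((())P)P)P⇒(((())S)P)P⇒(((()){P})P)P⇒(((()){(P)P})P)P⇒(((()){(S)P})P)P⇒(((()){({P})P})P)P⇒(((()){({()})P})P)P⇒(((()){({()})()})P)P⇒(((()){({()})()})S)P⇒(((()){({()})()}){})P⇒(((()){({()})()}){})()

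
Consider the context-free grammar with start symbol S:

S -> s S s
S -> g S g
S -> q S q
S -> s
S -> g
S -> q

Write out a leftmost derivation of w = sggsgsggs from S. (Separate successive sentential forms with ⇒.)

S ⇒ sSs   [S -> s S s]
sSs ⇒ sgSgs   [S -> g S g]
sgSgs ⇒ sggSggs   [S -> g S g]
sggSggs ⇒ sggsSsggs   [S -> s S s]
sggsSsggs ⇒ sggsgsggs   [S -> g]

S ⇒ sSs ⇒ sgSgs ⇒ sggSggs ⇒ sggsSsggs ⇒ sggsgsggs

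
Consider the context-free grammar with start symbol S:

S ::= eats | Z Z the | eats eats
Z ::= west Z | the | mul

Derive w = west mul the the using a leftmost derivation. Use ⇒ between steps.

S ⇒ Z Z the ⇒ west Z Z the ⇒ west mul Z the ⇒ west mul the the

S ⇒ Z Z the   [S ::= Z Z the]
Z Z the ⇒ west Z Z the   [Z ::= west Z]
west Z Z the ⇒ west mul Z the   [Z ::= mul]
west mul Z the ⇒ west mul the the   [Z ::= the]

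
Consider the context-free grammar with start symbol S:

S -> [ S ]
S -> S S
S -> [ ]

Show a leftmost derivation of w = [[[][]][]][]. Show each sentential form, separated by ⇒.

S ⇒ SS   [S -> S S]
SS ⇒ [S]S   [S -> [ S ]]
[S]S ⇒ [SS]S   [S -> S S]
[SS]S ⇒ [[S]S]S   [S -> [ S ]]
[[S]S]S ⇒ [[SS]S]S   [S -> S S]
[[SS]S]S ⇒ [[[]S]S]S   [S -> [ ]]
[[[]S]S]S ⇒ [[[][]]S]S   [S -> [ ]]
[[[][]]S]S ⇒ [[[][]][]]S   [S -> [ ]]
[[[][]][]]S ⇒ [[[][]][]][]   [S -> [ ]]

S⇒SS⇒[S]S⇒[SS]S⇒[[S]S]S⇒[[SS]S]S⇒[[[]S]S]S⇒[[[][]]S]S⇒[[[][]][]]S⇒[[[][]][]][]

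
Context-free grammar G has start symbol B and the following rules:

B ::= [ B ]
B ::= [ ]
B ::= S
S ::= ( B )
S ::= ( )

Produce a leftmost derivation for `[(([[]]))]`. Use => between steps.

B => [B]   [B ::= [ B ]]
[B] => [S]   [B ::= S]
[S] => [(B)]   [S ::= ( B )]
[(B)] => [(S)]   [B ::= S]
[(S)] => [((B))]   [S ::= ( B )]
[((B))] => [(([B]))]   [B ::= [ B ]]
[(([B]))] => [(([[]]))]   [B ::= [ ]]

B => [B] => [S] => [(B)] => [(S)] => [((B))] => [(([B]))] => [(([[]]))]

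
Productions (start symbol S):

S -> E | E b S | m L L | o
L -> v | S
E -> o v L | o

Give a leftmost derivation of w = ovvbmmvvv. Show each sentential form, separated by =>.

S => EbS => ovLbS => ovvbS => ovvbmLL => ovvbmSL => ovvbmmLLL => ovvbmmvLL => ovvbmmvvL => ovvbmmvvv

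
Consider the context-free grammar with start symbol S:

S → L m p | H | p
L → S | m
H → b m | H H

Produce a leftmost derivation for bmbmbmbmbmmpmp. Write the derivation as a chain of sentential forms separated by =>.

S => Lmp => Smp => Lmpmp => Smpmp => Hmpmp => HHmpmp => HHHmpmp => HHHHmpmp => HHHHHmpmp => bmHHHHmpmp => bmbmHHHmpmp => bmbmbmHHmpmp => bmbmbmbmHmpmp => bmbmbmbmbmmpmp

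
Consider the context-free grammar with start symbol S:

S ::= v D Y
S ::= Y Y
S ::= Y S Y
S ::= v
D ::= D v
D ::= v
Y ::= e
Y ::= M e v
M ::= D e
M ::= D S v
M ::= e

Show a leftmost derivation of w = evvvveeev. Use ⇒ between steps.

S ⇒ YSY   [S ::= Y S Y]
YSY ⇒ eSY   [Y ::= e]
eSY ⇒ evDYY   [S ::= v D Y]
evDYY ⇒ evDvYY   [D ::= D v]
evDvYY ⇒ evDvvYY   [D ::= D v]
evDvvYY ⇒ evvvvYY   [D ::= v]
evvvvYY ⇒ evvvveY   [Y ::= e]
evvvveY ⇒ evvvveMev   [Y ::= M e v]
evvvveMev ⇒ evvvveeev   [M ::= e]

S ⇒ YSY ⇒ eSY ⇒ evDYY ⇒ evDvYY ⇒ evDvvYY ⇒ evvvvYY ⇒ evvvveY ⇒ evvvveMev ⇒ evvvveeev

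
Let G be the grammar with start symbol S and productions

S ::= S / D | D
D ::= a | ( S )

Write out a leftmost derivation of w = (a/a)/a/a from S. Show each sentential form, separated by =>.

S => S/D   [S ::= S / D]
S/D => S/D/D   [S ::= S / D]
S/D/D => D/D/D   [S ::= D]
D/D/D => (S)/D/D   [D ::= ( S )]
(S)/D/D => (S/D)/D/D   [S ::= S / D]
(S/D)/D/D => (D/D)/D/D   [S ::= D]
(D/D)/D/D => (a/D)/D/D   [D ::= a]
(a/D)/D/D => (a/a)/D/D   [D ::= a]
(a/a)/D/D => (a/a)/a/D   [D ::= a]
(a/a)/a/D => (a/a)/a/a   [D ::= a]

S => S/D => S/D/D => D/D/D => (S)/D/D => (S/D)/D/D => (D/D)/D/D => (a/D)/D/D => (a/a)/D/D => (a/a)/a/D => (a/a)/a/a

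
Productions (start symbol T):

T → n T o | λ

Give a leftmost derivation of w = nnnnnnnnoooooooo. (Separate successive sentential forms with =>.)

T => nTo   [T → n T o]
nTo => nnToo   [T → n T o]
nnToo => nnnTooo   [T → n T o]
nnnTooo => nnnnToooo   [T → n T o]
nnnnToooo => nnnnnTooooo   [T → n T o]
nnnnnTooooo => nnnnnnToooooo   [T → n T o]
nnnnnnToooooo => nnnnnnnTooooooo   [T → n T o]
nnnnnnnTooooooo => nnnnnnnnToooooooo   [T → n T o]
nnnnnnnnToooooooo => nnnnnnnnoooooooo   [T → λ]

T => nTo => nnToo => nnnTooo => nnnnToooo => nnnnnTooooo => nnnnnnToooooo => nnnnnnnTooooooo => nnnnnnnnToooooooo => nnnnnnnnoooooooo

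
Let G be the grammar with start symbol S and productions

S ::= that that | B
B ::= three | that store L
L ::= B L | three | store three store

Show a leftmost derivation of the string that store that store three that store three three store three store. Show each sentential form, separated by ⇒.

S ⇒ B ⇒ that store L ⇒ that store B L ⇒ that store that store L L ⇒ that store that store B L L ⇒ that store that store three L L ⇒ that store that store three B L L ⇒ that store that store three that store L L L ⇒ that store that store three that store three L L ⇒ that store that store three that store three three L ⇒ that store that store three that store three three store three store

S ⇒ B   [S ::= B]
B ⇒ that store L   [B ::= that store L]
that store L ⇒ that store B L   [L ::= B L]
that store B L ⇒ that store that store L L   [B ::= that store L]
that store that store L L ⇒ that store that store B L L   [L ::= B L]
that store that store B L L ⇒ that store that store three L L   [B ::= three]
that store that store three L L ⇒ that store that store three B L L   [L ::= B L]
that store that store three B L L ⇒ that store that store three that store L L L   [B ::= that store L]
that store that store three that store L L L ⇒ that store that store three that store three L L   [L ::= three]
that store that store three that store three L L ⇒ that store that store three that store three three L   [L ::= three]
that store that store three that store three three L ⇒ that store that store three that store three three store three store   [L ::= store three store]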